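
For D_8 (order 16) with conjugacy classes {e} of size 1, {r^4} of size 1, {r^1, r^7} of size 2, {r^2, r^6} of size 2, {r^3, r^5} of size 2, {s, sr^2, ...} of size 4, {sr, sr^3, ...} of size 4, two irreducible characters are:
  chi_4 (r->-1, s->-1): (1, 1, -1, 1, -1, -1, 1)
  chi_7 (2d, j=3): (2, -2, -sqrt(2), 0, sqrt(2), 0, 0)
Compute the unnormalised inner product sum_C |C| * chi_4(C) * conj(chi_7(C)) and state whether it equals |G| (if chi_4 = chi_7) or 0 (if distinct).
Sum = 0; so <chi_4, chi_7> = 0 (distinct irreducibles are orthogonal).

Compute term by term over conjugacy classes (|C| * chi_4(C) * conj(chi_7(C))):
  1*(1)*conj(2) + 1*(1)*conj(-2) + 2*(-1)*conj(-sqrt(2)) + 2*(1)*conj(0) + 2*(-1)*conj(sqrt(2)) + 4*(-1)*conj(0) + 4*(1)*conj(0)
  = (2) + (-2) + (2*sqrt(2)) + (0) + (-2*sqrt(2)) + (0) + (0)
  = 0.
Dividing by |G| = 16 gives 0/16 = 0, matching the row-orthogonality relation <chi_4, chi_7> = [chi_4 = chi_7].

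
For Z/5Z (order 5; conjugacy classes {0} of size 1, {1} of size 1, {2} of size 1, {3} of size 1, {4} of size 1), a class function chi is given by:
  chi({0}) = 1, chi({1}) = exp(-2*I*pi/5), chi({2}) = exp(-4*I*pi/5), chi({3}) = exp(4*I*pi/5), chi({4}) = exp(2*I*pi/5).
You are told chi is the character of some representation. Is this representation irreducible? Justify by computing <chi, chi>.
Irreducible: <chi, chi> = 1.

Reasoning: <chi, chi> = (1/|G|) sum_C |C| * |chi(C)|^2 = (1/5)[1*|1|^2 + 1*|exp(-2*I*pi/5)|^2 + 1*|exp(-4*I*pi/5)|^2 + 1*|exp(4*I*pi/5)|^2 + 1*|exp(2*I*pi/5)|^2]
  = (1/5)[(1) + (1) + (1) + (1) + (1)] = 5/5 = 1.
(Exp terms are combined using exp(i*s)*conj(exp(i*t)) = exp(i*(s-t)), and sums of them are collapsed using the identity that for every m > 1 the m distinct m-th roots of unity sum to 0, e.g. 1 + exp(2*I*pi/3) + exp(-2*I*pi/3) = 0.)
A character is irreducible iff <chi, chi> = 1, so this representation is irreducible.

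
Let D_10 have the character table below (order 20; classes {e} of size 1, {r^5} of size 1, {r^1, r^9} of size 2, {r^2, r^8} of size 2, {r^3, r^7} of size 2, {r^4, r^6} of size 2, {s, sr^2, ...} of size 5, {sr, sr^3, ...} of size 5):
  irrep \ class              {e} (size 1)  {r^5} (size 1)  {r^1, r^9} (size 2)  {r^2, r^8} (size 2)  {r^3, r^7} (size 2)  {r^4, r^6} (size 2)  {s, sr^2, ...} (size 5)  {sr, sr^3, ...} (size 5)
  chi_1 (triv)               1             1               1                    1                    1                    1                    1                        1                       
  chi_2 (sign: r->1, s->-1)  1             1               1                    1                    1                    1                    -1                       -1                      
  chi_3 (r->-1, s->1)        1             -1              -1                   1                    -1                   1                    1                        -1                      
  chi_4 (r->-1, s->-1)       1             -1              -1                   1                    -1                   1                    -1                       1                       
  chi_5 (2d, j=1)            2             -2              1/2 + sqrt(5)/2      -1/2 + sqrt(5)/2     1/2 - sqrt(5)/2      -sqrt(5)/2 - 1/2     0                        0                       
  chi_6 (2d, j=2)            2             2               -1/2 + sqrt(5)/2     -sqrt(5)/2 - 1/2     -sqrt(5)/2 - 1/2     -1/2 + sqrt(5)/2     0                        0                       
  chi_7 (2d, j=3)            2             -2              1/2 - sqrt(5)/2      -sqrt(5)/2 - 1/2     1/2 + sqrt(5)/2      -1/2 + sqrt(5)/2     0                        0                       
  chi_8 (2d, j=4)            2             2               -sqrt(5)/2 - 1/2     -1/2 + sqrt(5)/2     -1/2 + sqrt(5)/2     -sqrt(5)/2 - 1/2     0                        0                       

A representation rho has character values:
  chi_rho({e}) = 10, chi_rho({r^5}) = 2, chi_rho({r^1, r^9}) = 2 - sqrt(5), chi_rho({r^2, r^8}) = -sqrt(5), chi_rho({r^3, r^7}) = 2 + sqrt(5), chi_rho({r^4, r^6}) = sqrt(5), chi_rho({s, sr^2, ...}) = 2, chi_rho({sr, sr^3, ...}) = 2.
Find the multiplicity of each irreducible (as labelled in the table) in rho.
Multiplicities: chi_1: 2, chi_2: 0, chi_3: 0, chi_4: 0, chi_5: 0, chi_6: 1, chi_7: 2, chi_8: 1.

Justification: Use <chi_rho, chi> = (1/|G|) sum_C |C| * chi_rho(C) * conj(chi(C)) with |G| = 20 for each irreducible chi in the table:
  <chi_rho, chi_1> = (1/20)[1*(10)*conj(1) + 1*(2)*conj(1) + 2*(2 - sqrt(5))*conj(1) + 2*(-sqrt(5))*conj(1) + 2*(2 + sqrt(5))*conj(1) + 2*(sqrt(5))*conj(1) + 5*(2)*conj(1) + 5*(2)*conj(1)]
      = (1/20)[(10) + (2) + (4 - 2*sqrt(5)) + (-2*sqrt(5)) + (4 + 2*sqrt(5)) + (2*sqrt(5)) + (10) + (10)] = 40/20 = 2
  <chi_rho, chi_2> = (1/20)[1*(10)*conj(1) + 1*(2)*conj(1) + 2*(2 - sqrt(5))*conj(1) + 2*(-sqrt(5))*conj(1) + 2*(2 + sqrt(5))*conj(1) + 2*(sqrt(5))*conj(1) + 5*(2)*conj(-1) + 5*(2)*conj(-1)]
      = (1/20)[(10) + (2) + (4 - 2*sqrt(5)) + (-2*sqrt(5)) + (4 + 2*sqrt(5)) + (2*sqrt(5)) + (-10) + (-10)] = 0/20 = 0
  <chi_rho, chi_3> = (1/20)[1*(10)*conj(1) + 1*(2)*conj(-1) + 2*(2 - sqrt(5))*conj(-1) + 2*(-sqrt(5))*conj(1) + 2*(2 + sqrt(5))*conj(-1) + 2*(sqrt(5))*conj(1) + 5*(2)*conj(1) + 5*(2)*conj(-1)]
      = (1/20)[(10) + (-2) + (-4 + 2*sqrt(5)) + (-2*sqrt(5)) + (-2*sqrt(5) - 4) + (2*sqrt(5)) + (10) + (-10)] = 0/20 = 0
  <chi_rho, chi_4> = (1/20)[1*(10)*conj(1) + 1*(2)*conj(-1) + 2*(2 - sqrt(5))*conj(-1) + 2*(-sqrt(5))*conj(1) + 2*(2 + sqrt(5))*conj(-1) + 2*(sqrt(5))*conj(1) + 5*(2)*conj(-1) + 5*(2)*conj(1)]
      = (1/20)[(10) + (-2) + (-4 + 2*sqrt(5)) + (-2*sqrt(5)) + (-2*sqrt(5) - 4) + (2*sqrt(5)) + (-10) + (10)] = 0/20 = 0
  <chi_rho, chi_5> = (1/20)[1*(10)*conj(2) + 1*(2)*conj(-2) + 2*(2 - sqrt(5))*conj(1/2 + sqrt(5)/2) + 2*(-sqrt(5))*conj(-1/2 + sqrt(5)/2) + 2*(2 + sqrt(5))*conj(1/2 - sqrt(5)/2) + 2*(sqrt(5))*conj(-sqrt(5)/2 - 1/2) + 5*(2)*conj(0) + 5*(2)*conj(0)]
      = (1/20)[(20) + (-4) + (-3 + sqrt(5)) + (-5 + sqrt(5)) + (-3 - sqrt(5)) + (-5 - sqrt(5)) + (0) + (0)] = 0/20 = 0
  <chi_rho, chi_6> = (1/20)[1*(10)*conj(2) + 1*(2)*conj(2) + 2*(2 - sqrt(5))*conj(-1/2 + sqrt(5)/2) + 2*(-sqrt(5))*conj(-sqrt(5)/2 - 1/2) + 2*(2 + sqrt(5))*conj(-sqrt(5)/2 - 1/2) + 2*(sqrt(5))*conj(-1/2 + sqrt(5)/2) + 5*(2)*conj(0) + 5*(2)*conj(0)]
      = (1/20)[(20) + (4) + (-7 + 3*sqrt(5)) + (sqrt(5) + 5) + (-7 - 3*sqrt(5)) + (5 - sqrt(5)) + (0) + (0)] = 20/20 = 1
  <chi_rho, chi_7> = (1/20)[1*(10)*conj(2) + 1*(2)*conj(-2) + 2*(2 - sqrt(5))*conj(1/2 - sqrt(5)/2) + 2*(-sqrt(5))*conj(-sqrt(5)/2 - 1/2) + 2*(2 + sqrt(5))*conj(1/2 + sqrt(5)/2) + 2*(sqrt(5))*conj(-1/2 + sqrt(5)/2) + 5*(2)*conj(0) + 5*(2)*conj(0)]
      = (1/20)[(20) + (-4) + (7 - 3*sqrt(5)) + (sqrt(5) + 5) + (3*sqrt(5) + 7) + (5 - sqrt(5)) + (0) + (0)] = 40/20 = 2
  <chi_rho, chi_8> = (1/20)[1*(10)*conj(2) + 1*(2)*conj(2) + 2*(2 - sqrt(5))*conj(-sqrt(5)/2 - 1/2) + 2*(-sqrt(5))*conj(-1/2 + sqrt(5)/2) + 2*(2 + sqrt(5))*conj(-1/2 + sqrt(5)/2) + 2*(sqrt(5))*conj(-sqrt(5)/2 - 1/2) + 5*(2)*conj(0) + 5*(2)*conj(0)]
      = (1/20)[(20) + (4) + (3 - sqrt(5)) + (-5 + sqrt(5)) + (sqrt(5) + 3) + (-5 - sqrt(5)) + (0) + (0)] = 20/20 = 1
Dimension check: dim(rho) = sum (mult * dim) = 2*1 + 0*1 + 0*1 + 0*1 + 0*2 + 1*2 + 2*2 + 1*2 = 10 = chi_rho(e) = 10.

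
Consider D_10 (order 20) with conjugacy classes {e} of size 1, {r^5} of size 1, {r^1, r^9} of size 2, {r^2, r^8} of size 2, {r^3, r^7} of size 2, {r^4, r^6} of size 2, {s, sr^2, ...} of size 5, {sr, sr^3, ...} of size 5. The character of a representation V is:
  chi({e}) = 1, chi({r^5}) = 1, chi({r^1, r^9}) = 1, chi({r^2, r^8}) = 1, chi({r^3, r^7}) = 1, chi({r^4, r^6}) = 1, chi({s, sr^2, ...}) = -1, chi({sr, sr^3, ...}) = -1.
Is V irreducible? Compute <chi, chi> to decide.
Irreducible: <chi, chi> = 1.

Derivation: <chi, chi> = (1/|G|) sum_C |C| * |chi(C)|^2 = (1/20)[1*|1|^2 + 1*|1|^2 + 2*|1|^2 + 2*|1|^2 + 2*|1|^2 + 2*|1|^2 + 5*|-1|^2 + 5*|-1|^2]
  = (1/20)[(1) + (1) + (2) + (2) + (2) + (2) + (5) + (5)] = 20/20 = 1.
A character is irreducible iff <chi, chi> = 1, so this representation is irreducible.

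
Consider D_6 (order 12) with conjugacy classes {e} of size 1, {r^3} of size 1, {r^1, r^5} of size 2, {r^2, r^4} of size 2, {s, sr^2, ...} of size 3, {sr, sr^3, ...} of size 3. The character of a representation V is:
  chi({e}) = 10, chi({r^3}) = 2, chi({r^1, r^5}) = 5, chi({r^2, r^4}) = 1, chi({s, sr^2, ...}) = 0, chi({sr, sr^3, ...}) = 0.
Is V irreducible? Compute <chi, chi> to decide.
Not irreducible (reducible): <chi, chi> = 13 > 1.

Why: <chi, chi> = (1/|G|) sum_C |C| * |chi(C)|^2 = (1/12)[1*|10|^2 + 1*|2|^2 + 2*|5|^2 + 2*|1|^2 + 3*|0|^2 + 3*|0|^2]
  = (1/12)[(100) + (4) + (50) + (2) + (0) + (0)] = 156/12 = 13.
A character is irreducible iff <chi, chi> = 1, so this representation is reducible.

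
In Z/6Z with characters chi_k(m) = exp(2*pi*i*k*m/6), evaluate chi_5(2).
chi_5(2) = zeta_6^10 = exp(-2*I*pi/3)

Proof sketch: chi_5(2) = zeta_6^(5*2) = zeta_6^10. Since zeta_6^6 = 1, this equals zeta_6^4 = exp(2*pi*i*4/6) = exp(-2*I*pi/3).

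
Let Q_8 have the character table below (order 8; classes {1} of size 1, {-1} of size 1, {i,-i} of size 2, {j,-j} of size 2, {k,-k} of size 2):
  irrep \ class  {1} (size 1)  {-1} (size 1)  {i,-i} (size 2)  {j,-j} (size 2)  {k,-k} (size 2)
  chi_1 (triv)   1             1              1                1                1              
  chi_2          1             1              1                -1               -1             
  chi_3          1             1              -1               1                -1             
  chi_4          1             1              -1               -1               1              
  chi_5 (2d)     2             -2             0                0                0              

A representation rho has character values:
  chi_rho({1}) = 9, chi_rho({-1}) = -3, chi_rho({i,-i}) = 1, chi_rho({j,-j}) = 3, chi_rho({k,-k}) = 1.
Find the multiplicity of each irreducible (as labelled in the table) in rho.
Multiplicities: chi_1: 2, chi_2: 0, chi_3: 1, chi_4: 0, chi_5: 3.

Proof sketch: Use <chi_rho, chi> = (1/|G|) sum_C |C| * chi_rho(C) * conj(chi(C)) with |G| = 8 for each irreducible chi in the table:
  <chi_rho, chi_1> = (1/8)[1*(9)*conj(1) + 1*(-3)*conj(1) + 2*(1)*conj(1) + 2*(3)*conj(1) + 2*(1)*conj(1)]
      = (1/8)[(9) + (-3) + (2) + (6) + (2)] = 16/8 = 2
  <chi_rho, chi_2> = (1/8)[1*(9)*conj(1) + 1*(-3)*conj(1) + 2*(1)*conj(1) + 2*(3)*conj(-1) + 2*(1)*conj(-1)]
      = (1/8)[(9) + (-3) + (2) + (-6) + (-2)] = 0/8 = 0
  <chi_rho, chi_3> = (1/8)[1*(9)*conj(1) + 1*(-3)*conj(1) + 2*(1)*conj(-1) + 2*(3)*conj(1) + 2*(1)*conj(-1)]
      = (1/8)[(9) + (-3) + (-2) + (6) + (-2)] = 8/8 = 1
  <chi_rho, chi_4> = (1/8)[1*(9)*conj(1) + 1*(-3)*conj(1) + 2*(1)*conj(-1) + 2*(3)*conj(-1) + 2*(1)*conj(1)]
      = (1/8)[(9) + (-3) + (-2) + (-6) + (2)] = 0/8 = 0
  <chi_rho, chi_5> = (1/8)[1*(9)*conj(2) + 1*(-3)*conj(-2) + 2*(1)*conj(0) + 2*(3)*conj(0) + 2*(1)*conj(0)]
      = (1/8)[(18) + (6) + (0) + (0) + (0)] = 24/8 = 3
Dimension check: dim(rho) = sum (mult * dim) = 2*1 + 0*1 + 1*1 + 0*1 + 3*2 = 9 = chi_rho(e) = 9.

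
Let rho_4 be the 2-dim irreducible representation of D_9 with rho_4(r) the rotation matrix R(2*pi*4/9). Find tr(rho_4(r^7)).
chi_{rho_4}(r^7) = 2*cos(2*pi*4*7/9) = 2*cos(56*pi/9)

Working: rho_4(r^7) is rotation by angle 2*pi*4*7/9, whose trace is 2*cos(2*pi*4*7/9) = 2*cos(56*pi/9).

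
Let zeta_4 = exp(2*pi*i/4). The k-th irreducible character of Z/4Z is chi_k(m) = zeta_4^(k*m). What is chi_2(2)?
chi_2(2) = zeta_4^4 = 1

Derivation: chi_2(2) = zeta_4^(2*2) = zeta_4^4. Since zeta_4^4 = 1, this equals zeta_4^0 = exp(2*pi*i*0/4) = 1.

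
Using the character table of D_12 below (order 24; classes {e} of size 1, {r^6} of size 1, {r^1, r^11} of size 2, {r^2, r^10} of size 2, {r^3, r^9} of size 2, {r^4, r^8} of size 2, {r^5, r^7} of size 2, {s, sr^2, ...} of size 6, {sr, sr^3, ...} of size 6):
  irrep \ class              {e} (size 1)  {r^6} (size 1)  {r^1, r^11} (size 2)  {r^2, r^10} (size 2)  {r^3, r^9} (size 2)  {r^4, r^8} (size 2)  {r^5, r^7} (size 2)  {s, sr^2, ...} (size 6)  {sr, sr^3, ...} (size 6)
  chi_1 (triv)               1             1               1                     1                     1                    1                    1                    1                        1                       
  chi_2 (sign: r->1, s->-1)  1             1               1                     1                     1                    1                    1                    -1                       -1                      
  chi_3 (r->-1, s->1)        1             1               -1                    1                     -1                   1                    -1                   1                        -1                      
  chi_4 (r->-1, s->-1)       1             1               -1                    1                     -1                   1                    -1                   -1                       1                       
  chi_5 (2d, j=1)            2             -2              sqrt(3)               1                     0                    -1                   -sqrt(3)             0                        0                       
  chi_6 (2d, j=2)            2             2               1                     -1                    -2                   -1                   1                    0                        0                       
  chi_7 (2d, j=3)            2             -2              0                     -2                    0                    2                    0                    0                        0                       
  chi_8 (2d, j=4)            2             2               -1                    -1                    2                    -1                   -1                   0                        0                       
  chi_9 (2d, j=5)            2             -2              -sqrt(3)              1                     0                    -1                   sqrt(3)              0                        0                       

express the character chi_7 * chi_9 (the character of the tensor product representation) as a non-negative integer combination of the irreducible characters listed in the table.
chi_7 tensor chi_9 = chi_6 + chi_8 (all other irreducibles have multiplicity 0).

Reasoning: The character of a tensor product is the pointwise product (chi_7 * chi_9)(C) = chi_7(C) * chi_9(C):
  {e}: (2)*(2), {r^6}: (-2)*(-2), {r^1, r^11}: (0)*(-sqrt(3)), {r^2, r^10}: (-2)*(1), {r^3, r^9}: (0)*(0), {r^4, r^8}: (2)*(-1), {r^5, r^7}: (0)*(sqrt(3)), {s, sr^2, ...}: (0)*(0), {sr, sr^3, ...}: (0)*(0)
so (chi_7 * chi_9) takes values
  {e} -> 4, {r^6} -> 4, {r^1, r^11} -> 0, {r^2, r^10} -> -2, {r^3, r^9} -> 0, {r^4, r^8} -> -2, {r^5, r^7} -> 0, {s, sr^2, ...} -> 0, {sr, sr^3, ...} -> 0.
Now take the inner product of this character with each irreducible chi from the table, <chi_7*chi_9, chi> = (1/24) sum_C |C| (chi_7*chi_9)(C) conj(chi(C)):
  <chi_7*chi_9, chi_1> = (1/24)[1*(4)*conj(1) + 1*(4)*conj(1) + 2*(0)*conj(1) + 2*(-2)*conj(1) + 2*(0)*conj(1) + 2*(-2)*conj(1) + 2*(0)*conj(1) + 6*(0)*conj(1) + 6*(0)*conj(1)]
      = (1/24)[(4) + (4) + (0) + (-4) + (0) + (-4) + (0) + (0) + (0)] = 0/24 = 0
  <chi_7*chi_9, chi_2> = (1/24)[1*(4)*conj(1) + 1*(4)*conj(1) + 2*(0)*conj(1) + 2*(-2)*conj(1) + 2*(0)*conj(1) + 2*(-2)*conj(1) + 2*(0)*conj(1) + 6*(0)*conj(-1) + 6*(0)*conj(-1)]
      = (1/24)[(4) + (4) + (0) + (-4) + (0) + (-4) + (0) + (0) + (0)] = 0/24 = 0
  <chi_7*chi_9, chi_3> = (1/24)[1*(4)*conj(1) + 1*(4)*conj(1) + 2*(0)*conj(-1) + 2*(-2)*conj(1) + 2*(0)*conj(-1) + 2*(-2)*conj(1) + 2*(0)*conj(-1) + 6*(0)*conj(1) + 6*(0)*conj(-1)]
      = (1/24)[(4) + (4) + (0) + (-4) + (0) + (-4) + (0) + (0) + (0)] = 0/24 = 0
  <chi_7*chi_9, chi_4> = (1/24)[1*(4)*conj(1) + 1*(4)*conj(1) + 2*(0)*conj(-1) + 2*(-2)*conj(1) + 2*(0)*conj(-1) + 2*(-2)*conj(1) + 2*(0)*conj(-1) + 6*(0)*conj(-1) + 6*(0)*conj(1)]
      = (1/24)[(4) + (4) + (0) + (-4) + (0) + (-4) + (0) + (0) + (0)] = 0/24 = 0
  <chi_7*chi_9, chi_5> = (1/24)[1*(4)*conj(2) + 1*(4)*conj(-2) + 2*(0)*conj(sqrt(3)) + 2*(-2)*conj(1) + 2*(0)*conj(0) + 2*(-2)*conj(-1) + 2*(0)*conj(-sqrt(3)) + 6*(0)*conj(0) + 6*(0)*conj(0)]
      = (1/24)[(8) + (-8) + (0) + (-4) + (0) + (4) + (0) + (0) + (0)] = 0/24 = 0
  <chi_7*chi_9, chi_6> = (1/24)[1*(4)*conj(2) + 1*(4)*conj(2) + 2*(0)*conj(1) + 2*(-2)*conj(-1) + 2*(0)*conj(-2) + 2*(-2)*conj(-1) + 2*(0)*conj(1) + 6*(0)*conj(0) + 6*(0)*conj(0)]
      = (1/24)[(8) + (8) + (0) + (4) + (0) + (4) + (0) + (0) + (0)] = 24/24 = 1
  <chi_7*chi_9, chi_7> = (1/24)[1*(4)*conj(2) + 1*(4)*conj(-2) + 2*(0)*conj(0) + 2*(-2)*conj(-2) + 2*(0)*conj(0) + 2*(-2)*conj(2) + 2*(0)*conj(0) + 6*(0)*conj(0) + 6*(0)*conj(0)]
      = (1/24)[(8) + (-8) + (0) + (8) + (0) + (-8) + (0) + (0) + (0)] = 0/24 = 0
  <chi_7*chi_9, chi_8> = (1/24)[1*(4)*conj(2) + 1*(4)*conj(2) + 2*(0)*conj(-1) + 2*(-2)*conj(-1) + 2*(0)*conj(2) + 2*(-2)*conj(-1) + 2*(0)*conj(-1) + 6*(0)*conj(0) + 6*(0)*conj(0)]
      = (1/24)[(8) + (8) + (0) + (4) + (0) + (4) + (0) + (0) + (0)] = 24/24 = 1
  <chi_7*chi_9, chi_9> = (1/24)[1*(4)*conj(2) + 1*(4)*conj(-2) + 2*(0)*conj(-sqrt(3)) + 2*(-2)*conj(1) + 2*(0)*conj(0) + 2*(-2)*conj(-1) + 2*(0)*conj(sqrt(3)) + 6*(0)*conj(0) + 6*(0)*conj(0)]
      = (1/24)[(8) + (-8) + (0) + (-4) + (0) + (4) + (0) + (0) + (0)] = 0/24 = 0
Hence the multiplicities are chi_6: 1, chi_8: 1. Dimension check: dim(chi_7)*dim(chi_9) = 2*2 = 4 and sum (mult * dim) = 1*2 + 1*2 = 4.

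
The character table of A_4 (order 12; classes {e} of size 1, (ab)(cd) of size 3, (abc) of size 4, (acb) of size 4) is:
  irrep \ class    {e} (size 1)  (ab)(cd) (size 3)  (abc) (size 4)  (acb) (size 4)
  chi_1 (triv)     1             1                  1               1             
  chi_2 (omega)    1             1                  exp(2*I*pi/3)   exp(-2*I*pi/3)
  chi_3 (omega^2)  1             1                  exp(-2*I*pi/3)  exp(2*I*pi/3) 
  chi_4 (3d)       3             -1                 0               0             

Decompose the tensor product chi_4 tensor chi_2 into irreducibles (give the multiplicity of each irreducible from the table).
chi_4 tensor chi_2 = chi_4 (all other irreducibles have multiplicity 0).

Justification: The character of a tensor product is the pointwise product (chi_4 * chi_2)(C) = chi_4(C) * chi_2(C):
  {e}: (3)*(1), (ab)(cd): (-1)*(1), (abc): (0)*(exp(2*I*pi/3)), (acb): (0)*(exp(-2*I*pi/3))
so (chi_4 * chi_2) takes values
  {e} -> 3, (ab)(cd) -> -1, (abc) -> 0, (acb) -> 0.
Now take the inner product of this character with each irreducible chi from the table, <chi_4*chi_2, chi> = (1/12) sum_C |C| (chi_4*chi_2)(C) conj(chi(C)):
  <chi_4*chi_2, chi_1> = (1/12)[1*(3)*conj(1) + 3*(-1)*conj(1) + 4*(0)*conj(1) + 4*(0)*conj(1)]
      = (1/12)[(3) + (-3) + (0) + (0)] = 0/12 = 0
  <chi_4*chi_2, chi_2> = (1/12)[1*(3)*conj(1) + 3*(-1)*conj(1) + 4*(0)*conj(exp(2*I*pi/3)) + 4*(0)*conj(exp(-2*I*pi/3))]
      = (1/12)[(3) + (-3) + (0) + (0)] = 0/12 = 0
  <chi_4*chi_2, chi_3> = (1/12)[1*(3)*conj(1) + 3*(-1)*conj(1) + 4*(0)*conj(exp(-2*I*pi/3)) + 4*(0)*conj(exp(2*I*pi/3))]
      = (1/12)[(3) + (-3) + (0) + (0)] = 0/12 = 0
  <chi_4*chi_2, chi_4> = (1/12)[1*(3)*conj(3) + 3*(-1)*conj(-1) + 4*(0)*conj(0) + 4*(0)*conj(0)]
      = (1/12)[(9) + (3) + (0) + (0)] = 12/12 = 1
(Exp terms are combined using exp(i*s)*conj(exp(i*t)) = exp(i*(s-t)), and sums of them are collapsed using the identity that for every m > 1 the m distinct m-th roots of unity sum to 0, e.g. 1 + exp(2*I*pi/3) + exp(-2*I*pi/3) = 0.)
Hence the multiplicities are chi_4: 1. Dimension check: dim(chi_4)*dim(chi_2) = 3*1 = 3 and sum (mult * dim) = 1*3 = 3.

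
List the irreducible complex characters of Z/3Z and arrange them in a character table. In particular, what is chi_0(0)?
Character table of Z/3Z (irreps indexed chi_0,...,chi_2 with chi_k(m) = zeta_3^(k*m), zeta_3 = exp(2*pi*i/3)):
  irrep \ class  {0} (size 1)  {1} (size 1)    {2} (size 1)  
  chi_0          1             1               1             
  chi_1          1             exp(2*I*pi/3)   exp(-2*I*pi/3)
  chi_2          1             exp(-2*I*pi/3)  exp(2*I*pi/3) 

Spot check: chi_0(0) = zeta_3^(0*0) = zeta_3^0 = 1.

Explanation: Z/3Z is abelian, so all 3 irreducible complex representations are 1-dimensional. They are given by chi_k(m) = zeta_3^(k*m) for k = 0,...,2. Row orthogonality: sum_m chi_k(m) conj(chi_l(m)) = 3 * [k = l].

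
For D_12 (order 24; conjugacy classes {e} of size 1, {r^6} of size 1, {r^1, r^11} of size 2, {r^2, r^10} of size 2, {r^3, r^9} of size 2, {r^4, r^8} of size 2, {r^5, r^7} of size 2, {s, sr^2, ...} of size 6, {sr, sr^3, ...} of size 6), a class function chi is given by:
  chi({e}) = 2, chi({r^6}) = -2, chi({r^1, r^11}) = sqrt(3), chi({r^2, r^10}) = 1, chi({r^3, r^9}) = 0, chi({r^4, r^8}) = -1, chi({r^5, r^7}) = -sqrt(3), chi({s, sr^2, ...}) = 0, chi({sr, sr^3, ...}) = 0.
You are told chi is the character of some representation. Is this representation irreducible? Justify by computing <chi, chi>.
Irreducible: <chi, chi> = 1.

Explanation: <chi, chi> = (1/|G|) sum_C |C| * |chi(C)|^2 = (1/24)[1*|2|^2 + 1*|-2|^2 + 2*|sqrt(3)|^2 + 2*|1|^2 + 2*|0|^2 + 2*|-1|^2 + 2*|-sqrt(3)|^2 + 6*|0|^2 + 6*|0|^2]
  = (1/24)[(4) + (4) + (6) + (2) + (0) + (2) + (6) + (0) + (0)] = 24/24 = 1.
A character is irreducible iff <chi, chi> = 1, so this representation is irreducible.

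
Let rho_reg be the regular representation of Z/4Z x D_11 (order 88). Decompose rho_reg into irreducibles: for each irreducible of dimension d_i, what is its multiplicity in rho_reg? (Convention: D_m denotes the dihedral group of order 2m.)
Each irreducible V_i of dimension d_i appears with multiplicity d_i, i.e. rho_reg = (direct sum over all irreducibles V_i) d_i V_i. The irreducible dimensions for Z/4Z x D_11 are 1, 1, 1, 1, 1, 1, 1, 1, 2, 2, 2, 2, 2, 2, 2, 2, 2, 2, 2, 2, 2, 2, 2, 2, 2, 2, 2, 2: 8 irreducibles of dimension 1, each with multiplicity 1; 20 irreducibles of dimension 2, each with multiplicity 2. Total dimension 8*1*1 + 20*2*2 = 88 = |G|.

Working: General theorem: in the regular representation of a finite group G, each irreducible appears with multiplicity equal to its dimension. Check: dim(rho_reg) = sum d_i^2 = 1 + 1 + 1 + 1 + 1 + 1 + 1 + 1 + 4 + 4 + 4 + 4 + 4 + 4 + 4 + 4 + 4 + 4 + 4 + 4 + 4 + 4 + 4 + 4 + 4 + 4 + 4 + 4 = 88 = |G|.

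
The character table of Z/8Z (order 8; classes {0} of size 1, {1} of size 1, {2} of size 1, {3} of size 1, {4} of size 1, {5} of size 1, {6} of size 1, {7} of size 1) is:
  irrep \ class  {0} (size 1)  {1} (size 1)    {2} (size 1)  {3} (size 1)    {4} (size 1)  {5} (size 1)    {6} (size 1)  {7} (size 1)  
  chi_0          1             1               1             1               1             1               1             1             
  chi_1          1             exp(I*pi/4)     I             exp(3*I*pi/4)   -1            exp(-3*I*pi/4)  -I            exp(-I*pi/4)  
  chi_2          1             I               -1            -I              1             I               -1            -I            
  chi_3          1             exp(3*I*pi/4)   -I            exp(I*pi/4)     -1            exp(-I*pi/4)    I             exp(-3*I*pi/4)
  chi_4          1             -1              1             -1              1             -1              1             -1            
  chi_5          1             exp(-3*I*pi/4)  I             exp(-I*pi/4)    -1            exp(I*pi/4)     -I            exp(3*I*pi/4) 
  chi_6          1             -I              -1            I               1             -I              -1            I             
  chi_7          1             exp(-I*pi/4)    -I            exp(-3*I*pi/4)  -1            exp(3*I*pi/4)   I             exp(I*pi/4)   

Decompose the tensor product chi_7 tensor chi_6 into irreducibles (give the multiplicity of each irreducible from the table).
chi_7 tensor chi_6 = chi_5 (all other irreducibles have multiplicity 0).

Proof sketch: The character of a tensor product is the pointwise product (chi_7 * chi_6)(C) = chi_7(C) * chi_6(C):
  {0}: (1)*(1), {1}: (exp(-I*pi/4))*(-I), {2}: (-I)*(-1), {3}: (exp(-3*I*pi/4))*(I), {4}: (-1)*(1), {5}: (exp(3*I*pi/4))*(-I), {6}: (I)*(-1), {7}: (exp(I*pi/4))*(I)
so (chi_7 * chi_6) takes values
  {0} -> 1, {1} -> -exp(I*pi/4), {2} -> I, {3} -> exp(-I*pi/4), {4} -> -1, {5} -> -exp(-3*I*pi/4), {6} -> -I, {7} -> exp(3*I*pi/4).
Now take the inner product of this character with each irreducible chi from the table, <chi_7*chi_6, chi> = (1/8) sum_C |C| (chi_7*chi_6)(C) conj(chi(C)):
  <chi_7*chi_6, chi_0> = (1/8)[1*(1)*conj(1) + 1*(-exp(I*pi/4))*conj(1) + 1*(I)*conj(1) + 1*(exp(-I*pi/4))*conj(1) + 1*(-1)*conj(1) + 1*(-exp(-3*I*pi/4))*conj(1) + 1*(-I)*conj(1) + 1*(exp(3*I*pi/4))*conj(1)]
      = (1/8)[(1) + (-exp(I*pi/4)) + (I) + (exp(-I*pi/4)) + (-1) + (-exp(-3*I*pi/4)) + (-I) + (exp(3*I*pi/4))] = 0/8 = 0
  <chi_7*chi_6, chi_1> = (1/8)[1*(1)*conj(1) + 1*(-exp(I*pi/4))*conj(exp(I*pi/4)) + 1*(I)*conj(I) + 1*(exp(-I*pi/4))*conj(exp(3*I*pi/4)) + 1*(-1)*conj(-1) + 1*(-exp(-3*I*pi/4))*conj(exp(-3*I*pi/4)) + 1*(-I)*conj(-I) + 1*(exp(3*I*pi/4))*conj(exp(-I*pi/4))]
      = (1/8)[(1) + (-1) + (1) + (-1) + (1) + (-1) + (1) + (-1)] = 0/8 = 0
  <chi_7*chi_6, chi_2> = (1/8)[1*(1)*conj(1) + 1*(-exp(I*pi/4))*conj(I) + 1*(I)*conj(-1) + 1*(exp(-I*pi/4))*conj(-I) + 1*(-1)*conj(1) + 1*(-exp(-3*I*pi/4))*conj(I) + 1*(-I)*conj(-1) + 1*(exp(3*I*pi/4))*conj(-I)]
      = (1/8)[(1) + (exp(3*I*pi/4)) + (-I) + (exp(I*pi/4)) + (-1) + (exp(-I*pi/4)) + (I) + (exp(-3*I*pi/4))] = 0/8 = 0
  <chi_7*chi_6, chi_3> = (1/8)[1*(1)*conj(1) + 1*(-exp(I*pi/4))*conj(exp(3*I*pi/4)) + 1*(I)*conj(-I) + 1*(exp(-I*pi/4))*conj(exp(I*pi/4)) + 1*(-1)*conj(-1) + 1*(-exp(-3*I*pi/4))*conj(exp(-I*pi/4)) + 1*(-I)*conj(I) + 1*(exp(3*I*pi/4))*conj(exp(-3*I*pi/4))]
      = (1/8)[(1) + (I) + (-1) + (-I) + (1) + (I) + (-1) + (-I)] = 0/8 = 0
  <chi_7*chi_6, chi_4> = (1/8)[1*(1)*conj(1) + 1*(-exp(I*pi/4))*conj(-1) + 1*(I)*conj(1) + 1*(exp(-I*pi/4))*conj(-1) + 1*(-1)*conj(1) + 1*(-exp(-3*I*pi/4))*conj(-1) + 1*(-I)*conj(1) + 1*(exp(3*I*pi/4))*conj(-1)]
      = (1/8)[(1) + (exp(I*pi/4)) + (I) + (-exp(-I*pi/4)) + (-1) + (exp(-3*I*pi/4)) + (-I) + (-exp(3*I*pi/4))] = 0/8 = 0
  <chi_7*chi_6, chi_5> = (1/8)[1*(1)*conj(1) + 1*(-exp(I*pi/4))*conj(exp(-3*I*pi/4)) + 1*(I)*conj(I) + 1*(exp(-I*pi/4))*conj(exp(-I*pi/4)) + 1*(-1)*conj(-1) + 1*(-exp(-3*I*pi/4))*conj(exp(I*pi/4)) + 1*(-I)*conj(-I) + 1*(exp(3*I*pi/4))*conj(exp(3*I*pi/4))]
      = (1/8)[(1) + (1) + (1) + (1) + (1) + (1) + (1) + (1)] = 8/8 = 1
  <chi_7*chi_6, chi_6> = (1/8)[1*(1)*conj(1) + 1*(-exp(I*pi/4))*conj(-I) + 1*(I)*conj(-1) + 1*(exp(-I*pi/4))*conj(I) + 1*(-1)*conj(1) + 1*(-exp(-3*I*pi/4))*conj(-I) + 1*(-I)*conj(-1) + 1*(exp(3*I*pi/4))*conj(I)]
      = (1/8)[(1) + (-exp(3*I*pi/4)) + (-I) + (-exp(I*pi/4)) + (-1) + (-exp(-I*pi/4)) + (I) + (-exp(-3*I*pi/4))] = 0/8 = 0
  <chi_7*chi_6, chi_7> = (1/8)[1*(1)*conj(1) + 1*(-exp(I*pi/4))*conj(exp(-I*pi/4)) + 1*(I)*conj(-I) + 1*(exp(-I*pi/4))*conj(exp(-3*I*pi/4)) + 1*(-1)*conj(-1) + 1*(-exp(-3*I*pi/4))*conj(exp(3*I*pi/4)) + 1*(-I)*conj(I) + 1*(exp(3*I*pi/4))*conj(exp(I*pi/4))]
      = (1/8)[(1) + (-I) + (-1) + (I) + (1) + (-I) + (-1) + (I)] = 0/8 = 0
(Exp terms are combined using exp(i*s)*conj(exp(i*t)) = exp(i*(s-t)), and sums of them are collapsed using the identity that for every m > 1 the m distinct m-th roots of unity sum to 0, e.g. 1 + exp(2*I*pi/3) + exp(-2*I*pi/3) = 0.)
Hence the multiplicities are chi_5: 1. Dimension check: dim(chi_7)*dim(chi_6) = 1*1 = 1 and sum (mult * dim) = 1*1 = 1.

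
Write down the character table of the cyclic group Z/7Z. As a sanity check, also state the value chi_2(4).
Character table of Z/7Z (irreps indexed chi_0,...,chi_6 with chi_k(m) = zeta_7^(k*m), zeta_7 = exp(2*pi*i/7)):
  irrep \ class  {0} (size 1)  {1} (size 1)    {2} (size 1)    {3} (size 1)    {4} (size 1)    {5} (size 1)    {6} (size 1)  
  chi_0          1             1               1               1               1               1               1             
  chi_1          1             exp(2*I*pi/7)   exp(4*I*pi/7)   exp(6*I*pi/7)   exp(-6*I*pi/7)  exp(-4*I*pi/7)  exp(-2*I*pi/7)
  chi_2          1             exp(4*I*pi/7)   exp(-6*I*pi/7)  exp(-2*I*pi/7)  exp(2*I*pi/7)   exp(6*I*pi/7)   exp(-4*I*pi/7)
  chi_3          1             exp(6*I*pi/7)   exp(-2*I*pi/7)  exp(4*I*pi/7)   exp(-4*I*pi/7)  exp(2*I*pi/7)   exp(-6*I*pi/7)
  chi_4          1             exp(-6*I*pi/7)  exp(2*I*pi/7)   exp(-4*I*pi/7)  exp(4*I*pi/7)   exp(-2*I*pi/7)  exp(6*I*pi/7) 
  chi_5          1             exp(-4*I*pi/7)  exp(6*I*pi/7)   exp(2*I*pi/7)   exp(-2*I*pi/7)  exp(-6*I*pi/7)  exp(4*I*pi/7) 
  chi_6          1             exp(-2*I*pi/7)  exp(-4*I*pi/7)  exp(-6*I*pi/7)  exp(6*I*pi/7)   exp(4*I*pi/7)   exp(2*I*pi/7) 

Spot check: chi_2(4) = zeta_7^(2*4) = zeta_7^8 = exp(2*I*pi/7).

Z/7Z is abelian, so all 7 irreducible complex representations are 1-dimensional. They are given by chi_k(m) = zeta_7^(k*m) for k = 0,...,6. Row orthogonality: sum_m chi_k(m) conj(chi_l(m)) = 7 * [k = l].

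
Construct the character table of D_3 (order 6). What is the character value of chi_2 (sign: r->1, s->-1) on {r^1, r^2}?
Conjugacy classes: {e} of size 1, {r^1, r^2} of size 2, {s, sr, ..., sr^2} of size 3.
Character table:
  irrep \ class              {e} (size 1)  {r^1, r^2} (size 2)  {s, sr, ..., sr^2} (size 3)
  chi_1 (triv)               1             1                    1                          
  chi_2 (sign: r->1, s->-1)  1             1                    -1                         
  chi_3 (2d, j=1)            2             -1                   0                          

Spot check: chi_2 (sign: r->1, s->-1) on {r^1, r^2} = 1.

Proof sketch: D_3 has order 2*3 = 6 with 3 conjugacy classes, hence 3 irreducibles. Sum of squared dims 1 + 1 + 4 = 6 = |G|. Linear characters come from the abelianisation; the 2-dimensional irreps have character r^k -> 2*cos(2*pi*j*k/3), reflections -> 0.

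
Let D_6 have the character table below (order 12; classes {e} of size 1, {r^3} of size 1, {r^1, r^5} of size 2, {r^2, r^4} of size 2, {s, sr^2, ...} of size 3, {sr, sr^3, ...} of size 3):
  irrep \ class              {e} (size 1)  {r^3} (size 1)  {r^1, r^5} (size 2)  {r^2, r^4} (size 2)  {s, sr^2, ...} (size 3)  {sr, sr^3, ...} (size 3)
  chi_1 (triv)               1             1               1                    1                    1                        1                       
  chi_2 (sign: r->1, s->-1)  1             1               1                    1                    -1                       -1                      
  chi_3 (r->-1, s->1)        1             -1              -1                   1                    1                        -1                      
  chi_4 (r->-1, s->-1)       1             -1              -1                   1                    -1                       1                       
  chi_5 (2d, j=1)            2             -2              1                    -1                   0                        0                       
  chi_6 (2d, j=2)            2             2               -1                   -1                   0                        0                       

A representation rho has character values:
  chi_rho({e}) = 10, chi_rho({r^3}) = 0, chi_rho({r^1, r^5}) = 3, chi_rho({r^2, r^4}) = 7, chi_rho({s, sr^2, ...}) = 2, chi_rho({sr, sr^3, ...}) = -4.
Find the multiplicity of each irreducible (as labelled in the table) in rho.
Multiplicities: chi_1: 2, chi_2: 3, chi_3: 3, chi_4: 0, chi_5: 1, chi_6: 0.

Argument: Use <chi_rho, chi> = (1/|G|) sum_C |C| * chi_rho(C) * conj(chi(C)) with |G| = 12 for each irreducible chi in the table:
  <chi_rho, chi_1> = (1/12)[1*(10)*conj(1) + 1*(0)*conj(1) + 2*(3)*conj(1) + 2*(7)*conj(1) + 3*(2)*conj(1) + 3*(-4)*conj(1)]
      = (1/12)[(10) + (0) + (6) + (14) + (6) + (-12)] = 24/12 = 2
  <chi_rho, chi_2> = (1/12)[1*(10)*conj(1) + 1*(0)*conj(1) + 2*(3)*conj(1) + 2*(7)*conj(1) + 3*(2)*conj(-1) + 3*(-4)*conj(-1)]
      = (1/12)[(10) + (0) + (6) + (14) + (-6) + (12)] = 36/12 = 3
  <chi_rho, chi_3> = (1/12)[1*(10)*conj(1) + 1*(0)*conj(-1) + 2*(3)*conj(-1) + 2*(7)*conj(1) + 3*(2)*conj(1) + 3*(-4)*conj(-1)]
      = (1/12)[(10) + (0) + (-6) + (14) + (6) + (12)] = 36/12 = 3
  <chi_rho, chi_4> = (1/12)[1*(10)*conj(1) + 1*(0)*conj(-1) + 2*(3)*conj(-1) + 2*(7)*conj(1) + 3*(2)*conj(-1) + 3*(-4)*conj(1)]
      = (1/12)[(10) + (0) + (-6) + (14) + (-6) + (-12)] = 0/12 = 0
  <chi_rho, chi_5> = (1/12)[1*(10)*conj(2) + 1*(0)*conj(-2) + 2*(3)*conj(1) + 2*(7)*conj(-1) + 3*(2)*conj(0) + 3*(-4)*conj(0)]
      = (1/12)[(20) + (0) + (6) + (-14) + (0) + (0)] = 12/12 = 1
  <chi_rho, chi_6> = (1/12)[1*(10)*conj(2) + 1*(0)*conj(2) + 2*(3)*conj(-1) + 2*(7)*conj(-1) + 3*(2)*conj(0) + 3*(-4)*conj(0)]
      = (1/12)[(20) + (0) + (-6) + (-14) + (0) + (0)] = 0/12 = 0
Dimension check: dim(rho) = sum (mult * dim) = 2*1 + 3*1 + 3*1 + 0*1 + 1*2 + 0*2 = 10 = chi_rho(e) = 10.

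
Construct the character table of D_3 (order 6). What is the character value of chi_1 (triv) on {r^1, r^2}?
Conjugacy classes: {e} of size 1, {r^1, r^2} of size 2, {s, sr, ..., sr^2} of size 3.
Character table:
  irrep \ class              {e} (size 1)  {r^1, r^2} (size 2)  {s, sr, ..., sr^2} (size 3)
  chi_1 (triv)               1             1                    1                          
  chi_2 (sign: r->1, s->-1)  1             1                    -1                         
  chi_3 (2d, j=1)            2             -1                   0                          

Spot check: chi_1 (triv) on {r^1, r^2} = 1.

D_3 has order 2*3 = 6 with 3 conjugacy classes, hence 3 irreducibles. Sum of squared dims 1 + 1 + 4 = 6 = |G|. Linear characters come from the abelianisation; the 2-dimensional irreps have character r^k -> 2*cos(2*pi*j*k/3), reflections -> 0.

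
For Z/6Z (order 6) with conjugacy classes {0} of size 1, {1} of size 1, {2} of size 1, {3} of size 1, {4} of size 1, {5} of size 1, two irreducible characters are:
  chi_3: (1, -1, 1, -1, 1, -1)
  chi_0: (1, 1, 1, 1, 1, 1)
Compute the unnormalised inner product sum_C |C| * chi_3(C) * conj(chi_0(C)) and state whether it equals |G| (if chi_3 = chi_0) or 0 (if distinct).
Sum = 0; so <chi_3, chi_0> = 0 (distinct irreducibles are orthogonal).

Explanation: Compute term by term over conjugacy classes (|C| * chi_3(C) * conj(chi_0(C))):
  1*(1)*conj(1) + 1*(-1)*conj(1) + 1*(1)*conj(1) + 1*(-1)*conj(1) + 1*(1)*conj(1) + 1*(-1)*conj(1)
  = (1) + (-1) + (1) + (-1) + (1) + (-1)
  = 0.
(Exp terms are combined using exp(i*s)*conj(exp(i*t)) = exp(i*(s-t)), and sums of them are collapsed using the identity that for every m > 1 the m distinct m-th roots of unity sum to 0, e.g. 1 + exp(2*I*pi/3) + exp(-2*I*pi/3) = 0.)
Dividing by |G| = 6 gives 0/6 = 0, matching the row-orthogonality relation <chi_3, chi_0> = [chi_3 = chi_0].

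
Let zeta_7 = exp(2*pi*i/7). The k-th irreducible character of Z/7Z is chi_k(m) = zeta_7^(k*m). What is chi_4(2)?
chi_4(2) = zeta_7^8 = exp(2*I*pi/7)

Argument: chi_4(2) = zeta_7^(4*2) = zeta_7^8. Since zeta_7^7 = 1, this equals zeta_7^1 = exp(2*pi*i*1/7) = exp(2*I*pi/7).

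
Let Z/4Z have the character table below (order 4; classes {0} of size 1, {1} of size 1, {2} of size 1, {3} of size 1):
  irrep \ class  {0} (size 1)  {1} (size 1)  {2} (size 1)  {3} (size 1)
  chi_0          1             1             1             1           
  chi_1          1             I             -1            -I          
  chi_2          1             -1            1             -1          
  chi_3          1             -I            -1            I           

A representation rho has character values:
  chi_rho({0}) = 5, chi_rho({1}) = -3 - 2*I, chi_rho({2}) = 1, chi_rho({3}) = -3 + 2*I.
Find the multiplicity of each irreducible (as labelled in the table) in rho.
Multiplicities: chi_0: 0, chi_1: 0, chi_2: 3, chi_3: 2.

Explanation: Use <chi_rho, chi> = (1/|G|) sum_C |C| * chi_rho(C) * conj(chi(C)) with |G| = 4 for each irreducible chi in the table:
  <chi_rho, chi_0> = (1/4)[1*(5)*conj(1) + 1*(-3 - 2*I)*conj(1) + 1*(1)*conj(1) + 1*(-3 + 2*I)*conj(1)]
      = (1/4)[(5) + (-3 - 2*I) + (1) + (-3 + 2*I)] = 0/4 = 0
  <chi_rho, chi_1> = (1/4)[1*(5)*conj(1) + 1*(-3 - 2*I)*conj(I) + 1*(1)*conj(-1) + 1*(-3 + 2*I)*conj(-I)]
      = (1/4)[(5) + (-2 + 3*I) + (-1) + (-2 - 3*I)] = 0/4 = 0
  <chi_rho, chi_2> = (1/4)[1*(5)*conj(1) + 1*(-3 - 2*I)*conj(-1) + 1*(1)*conj(1) + 1*(-3 + 2*I)*conj(-1)]
      = (1/4)[(5) + (3 + 2*I) + (1) + (3 - 2*I)] = 12/4 = 3
  <chi_rho, chi_3> = (1/4)[1*(5)*conj(1) + 1*(-3 - 2*I)*conj(-I) + 1*(1)*conj(-1) + 1*(-3 + 2*I)*conj(I)]
      = (1/4)[(5) + (2 - 3*I) + (-1) + (2 + 3*I)] = 8/4 = 2
(Exp terms are combined using exp(i*s)*conj(exp(i*t)) = exp(i*(s-t)), and sums of them are collapsed using the identity that for every m > 1 the m distinct m-th roots of unity sum to 0, e.g. 1 + exp(2*I*pi/3) + exp(-2*I*pi/3) = 0.)
Dimension check: dim(rho) = sum (mult * dim) = 0*1 + 0*1 + 3*1 + 2*1 = 5 = chi_rho(e) = 5.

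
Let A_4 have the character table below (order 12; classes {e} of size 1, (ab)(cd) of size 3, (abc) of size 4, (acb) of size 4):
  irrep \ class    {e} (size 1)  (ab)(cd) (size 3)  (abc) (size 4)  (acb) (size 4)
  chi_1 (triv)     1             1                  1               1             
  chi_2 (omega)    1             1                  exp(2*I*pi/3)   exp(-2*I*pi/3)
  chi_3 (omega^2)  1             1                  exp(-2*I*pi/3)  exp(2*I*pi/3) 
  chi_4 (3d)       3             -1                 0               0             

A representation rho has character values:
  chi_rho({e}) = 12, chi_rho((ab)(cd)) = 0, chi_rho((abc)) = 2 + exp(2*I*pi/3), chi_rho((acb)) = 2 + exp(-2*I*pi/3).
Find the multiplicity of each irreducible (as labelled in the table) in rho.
Multiplicities: chi_1: 2, chi_2: 1, chi_3: 0, chi_4: 3.

Derivation: Use <chi_rho, chi> = (1/|G|) sum_C |C| * chi_rho(C) * conj(chi(C)) with |G| = 12 for each irreducible chi in the table:
  <chi_rho, chi_1> = (1/12)[1*(12)*conj(1) + 3*(0)*conj(1) + 4*(2 + exp(2*I*pi/3))*conj(1) + 4*(2 + exp(-2*I*pi/3))*conj(1)]
      = (1/12)[(12) + (0) + (8 + 4*exp(2*I*pi/3)) + (8 + 4*exp(-2*I*pi/3))] = 24/12 = 2
  <chi_rho, chi_2> = (1/12)[1*(12)*conj(1) + 3*(0)*conj(1) + 4*(2 + exp(2*I*pi/3))*conj(exp(2*I*pi/3)) + 4*(2 + exp(-2*I*pi/3))*conj(exp(-2*I*pi/3))]
      = (1/12)[(12) + (0) + (4 + 8*exp(-2*I*pi/3)) + (4 + 8*exp(2*I*pi/3))] = 12/12 = 1
  <chi_rho, chi_3> = (1/12)[1*(12)*conj(1) + 3*(0)*conj(1) + 4*(2 + exp(2*I*pi/3))*conj(exp(-2*I*pi/3)) + 4*(2 + exp(-2*I*pi/3))*conj(exp(2*I*pi/3))]
      = (1/12)[(12) + (0) + (4*exp(-2*I*pi/3) + 8*exp(2*I*pi/3)) + (8*exp(-2*I*pi/3) + 4*exp(2*I*pi/3))] = 0/12 = 0
  <chi_rho, chi_4> = (1/12)[1*(12)*conj(3) + 3*(0)*conj(-1) + 4*(2 + exp(2*I*pi/3))*conj(0) + 4*(2 + exp(-2*I*pi/3))*conj(0)]
      = (1/12)[(36) + (0) + (0) + (0)] = 36/12 = 3
(Exp terms are combined using exp(i*s)*conj(exp(i*t)) = exp(i*(s-t)), and sums of them are collapsed using the identity that for every m > 1 the m distinct m-th roots of unity sum to 0, e.g. 1 + exp(2*I*pi/3) + exp(-2*I*pi/3) = 0.)
Dimension check: dim(rho) = sum (mult * dim) = 2*1 + 1*1 + 0*1 + 3*3 = 12 = chi_rho(e) = 12.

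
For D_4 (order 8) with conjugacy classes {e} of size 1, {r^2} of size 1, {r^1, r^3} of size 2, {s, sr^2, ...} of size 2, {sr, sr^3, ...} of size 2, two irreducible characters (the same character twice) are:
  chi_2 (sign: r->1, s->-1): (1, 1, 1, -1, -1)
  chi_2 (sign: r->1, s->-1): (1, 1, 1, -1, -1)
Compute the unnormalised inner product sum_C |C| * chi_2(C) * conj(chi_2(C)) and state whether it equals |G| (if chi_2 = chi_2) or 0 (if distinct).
Sum = 8 = |G| = 8; so <chi_2, chi_2> = 1 (norm-1 confirms irreducibility).

Reasoning: Compute term by term over conjugacy classes (|C| * chi_2(C) * conj(chi_2(C))):
  1*(1)*conj(1) + 1*(1)*conj(1) + 2*(1)*conj(1) + 2*(-1)*conj(-1) + 2*(-1)*conj(-1)
  = (1) + (1) + (2) + (2) + (2)
  = 8.
Dividing by |G| = 8 gives 8/8 = 1, matching the row-orthogonality relation <chi_2, chi_2> = [chi_2 = chi_2].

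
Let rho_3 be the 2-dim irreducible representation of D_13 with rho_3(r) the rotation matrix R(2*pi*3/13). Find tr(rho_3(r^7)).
chi_{rho_3}(r^7) = 2*cos(2*pi*3*7/13) = -2*cos(3*pi/13)

Working: rho_3(r^7) is rotation by angle 2*pi*3*7/13, whose trace is 2*cos(2*pi*3*7/13) = -2*cos(3*pi/13).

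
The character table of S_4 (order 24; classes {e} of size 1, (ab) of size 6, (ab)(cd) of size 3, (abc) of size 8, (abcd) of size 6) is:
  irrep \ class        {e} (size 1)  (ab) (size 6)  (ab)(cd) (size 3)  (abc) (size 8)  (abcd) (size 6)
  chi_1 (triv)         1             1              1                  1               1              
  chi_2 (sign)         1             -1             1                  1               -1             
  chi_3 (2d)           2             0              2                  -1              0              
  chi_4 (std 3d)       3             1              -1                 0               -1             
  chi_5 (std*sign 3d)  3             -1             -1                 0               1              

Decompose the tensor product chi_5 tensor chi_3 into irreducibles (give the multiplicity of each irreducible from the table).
chi_5 tensor chi_3 = chi_4 + chi_5 (all other irreducibles have multiplicity 0).

Explanation: The character of a tensor product is the pointwise product (chi_5 * chi_3)(C) = chi_5(C) * chi_3(C):
  {e}: (3)*(2), (ab): (-1)*(0), (ab)(cd): (-1)*(2), (abc): (0)*(-1), (abcd): (1)*(0)
so (chi_5 * chi_3) takes values
  {e} -> 6, (ab) -> 0, (ab)(cd) -> -2, (abc) -> 0, (abcd) -> 0.
Now take the inner product of this character with each irreducible chi from the table, <chi_5*chi_3, chi> = (1/24) sum_C |C| (chi_5*chi_3)(C) conj(chi(C)):
  <chi_5*chi_3, chi_1> = (1/24)[1*(6)*conj(1) + 6*(0)*conj(1) + 3*(-2)*conj(1) + 8*(0)*conj(1) + 6*(0)*conj(1)]
      = (1/24)[(6) + (0) + (-6) + (0) + (0)] = 0/24 = 0
  <chi_5*chi_3, chi_2> = (1/24)[1*(6)*conj(1) + 6*(0)*conj(-1) + 3*(-2)*conj(1) + 8*(0)*conj(1) + 6*(0)*conj(-1)]
      = (1/24)[(6) + (0) + (-6) + (0) + (0)] = 0/24 = 0
  <chi_5*chi_3, chi_3> = (1/24)[1*(6)*conj(2) + 6*(0)*conj(0) + 3*(-2)*conj(2) + 8*(0)*conj(-1) + 6*(0)*conj(0)]
      = (1/24)[(12) + (0) + (-12) + (0) + (0)] = 0/24 = 0
  <chi_5*chi_3, chi_4> = (1/24)[1*(6)*conj(3) + 6*(0)*conj(1) + 3*(-2)*conj(-1) + 8*(0)*conj(0) + 6*(0)*conj(-1)]
      = (1/24)[(18) + (0) + (6) + (0) + (0)] = 24/24 = 1
  <chi_5*chi_3, chi_5> = (1/24)[1*(6)*conj(3) + 6*(0)*conj(-1) + 3*(-2)*conj(-1) + 8*(0)*conj(0) + 6*(0)*conj(1)]
      = (1/24)[(18) + (0) + (6) + (0) + (0)] = 24/24 = 1
Hence the multiplicities are chi_4: 1, chi_5: 1. Dimension check: dim(chi_5)*dim(chi_3) = 3*2 = 6 and sum (mult * dim) = 1*3 + 1*3 = 6.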